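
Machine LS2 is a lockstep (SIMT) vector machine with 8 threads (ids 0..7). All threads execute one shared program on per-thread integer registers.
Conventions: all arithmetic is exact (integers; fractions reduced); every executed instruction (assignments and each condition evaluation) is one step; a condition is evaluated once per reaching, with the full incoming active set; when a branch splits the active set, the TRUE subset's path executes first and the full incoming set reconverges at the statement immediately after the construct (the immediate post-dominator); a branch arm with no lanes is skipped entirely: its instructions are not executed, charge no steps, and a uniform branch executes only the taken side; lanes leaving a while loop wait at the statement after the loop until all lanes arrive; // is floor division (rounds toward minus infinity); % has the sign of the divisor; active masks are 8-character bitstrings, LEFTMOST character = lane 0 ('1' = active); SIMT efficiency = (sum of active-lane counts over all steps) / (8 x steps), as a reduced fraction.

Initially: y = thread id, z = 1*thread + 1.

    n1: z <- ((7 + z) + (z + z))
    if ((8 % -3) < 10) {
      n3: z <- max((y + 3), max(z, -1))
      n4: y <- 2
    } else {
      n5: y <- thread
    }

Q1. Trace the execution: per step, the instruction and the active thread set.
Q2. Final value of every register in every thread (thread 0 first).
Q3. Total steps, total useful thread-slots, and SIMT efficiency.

step 0: z <- ((7 + z) + (z + z))     11111111
step 1: eval ((8 % -3) < 10)         11111111
step 2: z <- max((y + 3), max(z, -1)) 11111111
step 3: y <- 2                       11111111

Answer: 4 steps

y: 2,2,2,2,2,2,2,2
z: 10,13,16,19,22,25,28,31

steps = 4; useful = 32; efficiency = 32/32 = 1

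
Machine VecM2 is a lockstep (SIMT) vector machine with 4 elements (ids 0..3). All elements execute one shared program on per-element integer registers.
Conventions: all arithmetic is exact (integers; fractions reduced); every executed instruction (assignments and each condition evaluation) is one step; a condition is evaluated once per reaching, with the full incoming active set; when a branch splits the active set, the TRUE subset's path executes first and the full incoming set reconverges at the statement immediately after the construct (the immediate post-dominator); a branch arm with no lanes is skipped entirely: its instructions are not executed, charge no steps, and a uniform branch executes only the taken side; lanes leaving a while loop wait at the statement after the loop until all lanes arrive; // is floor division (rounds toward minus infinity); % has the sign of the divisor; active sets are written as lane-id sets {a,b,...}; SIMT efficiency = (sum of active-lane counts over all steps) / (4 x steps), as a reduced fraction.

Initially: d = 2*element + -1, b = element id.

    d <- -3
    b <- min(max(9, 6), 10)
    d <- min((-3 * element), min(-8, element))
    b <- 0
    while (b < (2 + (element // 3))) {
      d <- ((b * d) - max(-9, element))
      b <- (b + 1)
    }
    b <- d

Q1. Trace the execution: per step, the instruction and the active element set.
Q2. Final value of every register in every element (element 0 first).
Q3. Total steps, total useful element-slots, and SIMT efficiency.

step 0: d <- -3                      {0,1,2,3}
step 1: b <- min(max(9, 6), 10)      {0,1,2,3}
step 2: d <- min((-3 * element), min(-8, element)) {0,1,2,3}
step 3: b <- 0                       {0,1,2,3}
step 4: eval (b < (2 + (element // 3))) {0,1,2,3}
step 5: d <- ((b * d) - max(-9, element)) {0,1,2,3}
step 6: b <- (b + 1)                 {0,1,2,3}
step 7: eval (b < (2 + (element // 3))) {0,1,2,3}
step 8: d <- ((b * d) - max(-9, element)) {0,1,2,3}
step 9: b <- (b + 1)                 {0,1,2,3}
step 10: eval (b < (2 + (element // 3))) {0,1,2,3}
step 11: d <- ((b * d) - max(-9, element)) {3}
step 12: b <- (b + 1)                 {3}
step 13: eval (b < (2 + (element // 3))) {3}
step 14: b <- d                       {0,1,2,3}

Answer: 15 steps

d: 0,-2,-4,-15
b: 0,-2,-4,-15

steps = 15; useful = 51; efficiency = 51/60 = 17/20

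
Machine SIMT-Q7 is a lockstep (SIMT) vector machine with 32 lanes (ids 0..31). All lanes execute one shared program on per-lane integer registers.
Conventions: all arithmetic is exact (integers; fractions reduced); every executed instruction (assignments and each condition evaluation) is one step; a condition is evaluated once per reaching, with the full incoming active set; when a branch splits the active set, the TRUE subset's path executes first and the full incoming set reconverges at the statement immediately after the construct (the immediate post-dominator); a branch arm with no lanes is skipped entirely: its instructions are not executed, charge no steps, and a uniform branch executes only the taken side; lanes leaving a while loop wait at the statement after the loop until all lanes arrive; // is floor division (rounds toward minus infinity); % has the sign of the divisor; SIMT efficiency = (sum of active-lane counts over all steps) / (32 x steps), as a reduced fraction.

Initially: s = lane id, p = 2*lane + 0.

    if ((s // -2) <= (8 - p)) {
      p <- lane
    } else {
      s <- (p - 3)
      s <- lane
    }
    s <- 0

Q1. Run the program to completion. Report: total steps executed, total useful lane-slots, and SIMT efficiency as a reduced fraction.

Answer: 5 steps, 122 useful, 61/80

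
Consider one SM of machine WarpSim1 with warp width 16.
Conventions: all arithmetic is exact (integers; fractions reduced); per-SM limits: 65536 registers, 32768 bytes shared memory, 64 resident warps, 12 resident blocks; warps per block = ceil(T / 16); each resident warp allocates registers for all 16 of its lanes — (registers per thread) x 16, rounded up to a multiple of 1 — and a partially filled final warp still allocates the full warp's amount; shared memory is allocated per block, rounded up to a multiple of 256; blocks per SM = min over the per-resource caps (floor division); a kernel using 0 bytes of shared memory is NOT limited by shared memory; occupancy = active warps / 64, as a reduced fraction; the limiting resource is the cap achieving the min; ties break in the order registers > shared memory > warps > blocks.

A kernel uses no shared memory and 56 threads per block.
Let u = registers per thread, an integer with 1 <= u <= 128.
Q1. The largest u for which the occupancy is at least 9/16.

Answer: u = 113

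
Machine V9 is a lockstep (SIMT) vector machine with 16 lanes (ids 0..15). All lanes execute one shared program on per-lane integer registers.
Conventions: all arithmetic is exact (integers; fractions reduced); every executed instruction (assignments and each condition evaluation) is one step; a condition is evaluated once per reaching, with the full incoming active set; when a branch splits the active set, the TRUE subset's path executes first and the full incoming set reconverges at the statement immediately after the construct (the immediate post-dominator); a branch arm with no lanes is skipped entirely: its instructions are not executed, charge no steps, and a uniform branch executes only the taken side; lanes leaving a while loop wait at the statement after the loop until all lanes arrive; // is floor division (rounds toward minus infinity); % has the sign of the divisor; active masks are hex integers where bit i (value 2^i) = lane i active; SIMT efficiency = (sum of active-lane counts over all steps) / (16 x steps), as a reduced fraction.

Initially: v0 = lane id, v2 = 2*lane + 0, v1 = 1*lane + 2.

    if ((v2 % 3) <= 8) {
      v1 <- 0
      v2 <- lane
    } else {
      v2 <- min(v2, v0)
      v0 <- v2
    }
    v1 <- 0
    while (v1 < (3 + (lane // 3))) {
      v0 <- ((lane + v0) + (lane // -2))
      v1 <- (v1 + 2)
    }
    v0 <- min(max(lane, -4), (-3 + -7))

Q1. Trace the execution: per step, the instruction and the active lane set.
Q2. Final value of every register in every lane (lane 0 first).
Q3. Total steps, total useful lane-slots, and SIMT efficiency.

step 0: eval ((v2 % 3) <= 8)         0xffff
step 1: v1 <- 0                      0xffff
step 2: v2 <- lane                   0xffff
step 3: v1 <- 0                      0xffff
step 4: eval (v1 < (3 + (lane // 3))) 0xffff
step 5: v0 <- ((lane + v0) + (lane // -2)) 0xffff
step 6: v1 <- (v1 + 2)               0xffff
step 7: eval (v1 < (3 + (lane // 3))) 0xffff
step 8: v0 <- ((lane + v0) + (lane // -2)) 0xffff
step 9: v1 <- (v1 + 2)               0xffff
step 10: eval (v1 < (3 + (lane // 3))) 0xffff
step 11: v0 <- ((lane + v0) + (lane // -2)) 0xffc0
step 12: v1 <- (v1 + 2)               0xffc0
step 13: eval (v1 < (3 + (lane // 3))) 0xffc0
step 14: v0 <- ((lane + v0) + (lane // -2)) 0xf000
step 15: v1 <- (v1 + 2)               0xf000
step 16: eval (v1 < (3 + (lane // 3))) 0xf000
step 17: v0 <- min(max(lane, -4), (-3 + -7)) 0xffff

Answer: 18 steps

v0: -10,-10,-10,-10,-10,-10,-10,-10,-10,-10,-10,-10,-10,-10,-10,-10
v2: 0,1,2,3,4,5,6,7,8,9,10,11,12,13,14,15
v1: 4,4,4,4,4,4,6,6,6,6,6,6,8,8,8,8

steps = 18; useful = 234; efficiency = 234/288 = 13/16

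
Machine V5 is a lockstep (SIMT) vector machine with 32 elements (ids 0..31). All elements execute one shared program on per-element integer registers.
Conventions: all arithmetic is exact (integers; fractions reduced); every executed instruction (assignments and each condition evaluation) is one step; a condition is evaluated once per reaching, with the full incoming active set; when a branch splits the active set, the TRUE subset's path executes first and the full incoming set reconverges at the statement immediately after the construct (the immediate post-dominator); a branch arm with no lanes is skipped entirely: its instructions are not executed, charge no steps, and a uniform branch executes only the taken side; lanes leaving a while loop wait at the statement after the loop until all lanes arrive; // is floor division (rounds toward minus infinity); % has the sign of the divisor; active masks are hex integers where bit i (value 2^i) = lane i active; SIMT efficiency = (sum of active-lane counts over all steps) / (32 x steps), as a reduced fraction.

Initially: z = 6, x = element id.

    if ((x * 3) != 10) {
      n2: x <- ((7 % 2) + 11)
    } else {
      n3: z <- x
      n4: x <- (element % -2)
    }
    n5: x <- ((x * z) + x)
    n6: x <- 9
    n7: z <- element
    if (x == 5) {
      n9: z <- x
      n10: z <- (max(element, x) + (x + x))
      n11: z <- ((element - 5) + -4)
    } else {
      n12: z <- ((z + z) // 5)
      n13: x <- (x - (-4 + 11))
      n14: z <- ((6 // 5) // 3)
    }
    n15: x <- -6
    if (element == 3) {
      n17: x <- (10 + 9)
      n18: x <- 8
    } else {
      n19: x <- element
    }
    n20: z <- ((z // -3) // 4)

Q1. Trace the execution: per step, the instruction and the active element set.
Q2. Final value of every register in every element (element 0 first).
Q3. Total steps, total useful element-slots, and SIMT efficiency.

step 0: eval ((x * 3) != 10)         0xffffffff
step 1: x <- ((7 % 2) + 11)          0xffffffff
step 2: x <- ((x * z) + x)           0xffffffff
step 3: x <- 9                       0xffffffff
step 4: z <- element                 0xffffffff
step 5: eval (x == 5)                0xffffffff
step 6: z <- ((z + z) // 5)          0xffffffff
step 7: x <- (x - (-4 + 11))         0xffffffff
step 8: z <- ((6 // 5) // 3)         0xffffffff
step 9: x <- -6                      0xffffffff
step 10: eval (element == 3)          0xffffffff
step 11: x <- (10 + 9)                0x00000008
step 12: x <- 8                       0x00000008
step 13: x <- element                 0xfffffff7
step 14: z <- ((z // -3) // 4)        0xffffffff

Answer: 15 steps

z: 0,0,0,0,0,0,0,0,0,0,0,0,0,0,0,0,0,0,0,0,0,0,0,0,0,0,0,0,0,0,0,0
x: 0,1,2,8,4,5,6,7,8,9,10,11,12,13,14,15,16,17,18,19,20,21,22,23,24,25,26,27,28,29,30,31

steps = 15; useful = 417; efficiency = 417/480 = 139/160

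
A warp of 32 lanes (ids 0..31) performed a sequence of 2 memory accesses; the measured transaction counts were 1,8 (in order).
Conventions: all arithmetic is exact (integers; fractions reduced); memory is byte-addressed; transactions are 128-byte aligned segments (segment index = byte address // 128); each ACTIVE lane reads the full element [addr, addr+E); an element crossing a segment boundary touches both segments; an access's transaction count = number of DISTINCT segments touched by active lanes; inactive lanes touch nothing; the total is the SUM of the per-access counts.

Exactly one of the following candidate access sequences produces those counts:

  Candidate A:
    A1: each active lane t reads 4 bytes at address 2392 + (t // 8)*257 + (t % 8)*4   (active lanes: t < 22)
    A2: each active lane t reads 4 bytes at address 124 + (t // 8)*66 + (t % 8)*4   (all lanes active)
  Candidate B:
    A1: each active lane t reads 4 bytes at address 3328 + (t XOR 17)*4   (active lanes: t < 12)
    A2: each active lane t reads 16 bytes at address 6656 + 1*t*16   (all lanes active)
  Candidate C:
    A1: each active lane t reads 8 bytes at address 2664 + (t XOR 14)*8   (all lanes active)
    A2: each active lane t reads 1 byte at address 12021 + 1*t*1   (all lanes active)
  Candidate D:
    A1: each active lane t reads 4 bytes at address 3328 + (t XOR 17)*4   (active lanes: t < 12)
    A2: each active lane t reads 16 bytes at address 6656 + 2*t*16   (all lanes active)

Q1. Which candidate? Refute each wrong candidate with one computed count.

A: A1 gives 3 transactions, not 1
B: A2 gives 4 transactions, not 8
C: A1 gives 3 transactions, not 1
D: all counts match (1,8)

Answer: D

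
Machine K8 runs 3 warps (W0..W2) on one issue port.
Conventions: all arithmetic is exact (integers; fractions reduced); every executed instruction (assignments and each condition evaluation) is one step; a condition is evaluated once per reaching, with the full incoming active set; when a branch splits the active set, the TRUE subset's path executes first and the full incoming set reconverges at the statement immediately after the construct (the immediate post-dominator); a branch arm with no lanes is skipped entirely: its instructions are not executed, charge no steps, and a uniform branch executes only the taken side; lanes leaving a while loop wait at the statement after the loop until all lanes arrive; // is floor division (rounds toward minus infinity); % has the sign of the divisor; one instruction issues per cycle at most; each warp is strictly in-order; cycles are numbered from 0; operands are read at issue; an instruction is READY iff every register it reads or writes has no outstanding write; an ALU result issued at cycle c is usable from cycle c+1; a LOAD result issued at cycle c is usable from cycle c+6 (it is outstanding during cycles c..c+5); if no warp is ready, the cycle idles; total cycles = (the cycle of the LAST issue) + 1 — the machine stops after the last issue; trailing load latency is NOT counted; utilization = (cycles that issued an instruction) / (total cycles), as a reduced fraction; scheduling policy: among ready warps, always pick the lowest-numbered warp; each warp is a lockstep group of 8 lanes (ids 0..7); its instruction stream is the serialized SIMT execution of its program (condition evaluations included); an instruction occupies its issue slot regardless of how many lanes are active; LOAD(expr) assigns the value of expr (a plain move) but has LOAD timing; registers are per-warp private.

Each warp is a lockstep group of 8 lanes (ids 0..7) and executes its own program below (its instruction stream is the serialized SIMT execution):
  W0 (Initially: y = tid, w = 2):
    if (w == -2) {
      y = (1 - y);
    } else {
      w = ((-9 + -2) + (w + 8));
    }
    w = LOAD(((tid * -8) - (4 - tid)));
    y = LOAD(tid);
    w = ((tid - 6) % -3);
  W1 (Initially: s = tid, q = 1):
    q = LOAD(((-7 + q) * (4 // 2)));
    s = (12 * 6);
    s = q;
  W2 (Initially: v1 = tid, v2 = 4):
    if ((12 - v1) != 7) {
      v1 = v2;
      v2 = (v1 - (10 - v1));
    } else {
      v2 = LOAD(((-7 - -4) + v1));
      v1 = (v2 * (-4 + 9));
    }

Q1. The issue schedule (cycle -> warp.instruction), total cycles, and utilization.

cycle 0: W0.I0
cycle 1: W0.I1
cycle 2: W0.I2
cycle 3: W0.I3
cycle 4: W1.I0
cycle 5: W1.I1
cycle 6: W2.I0
cycle 7: W2.I1
cycle 8: W0.I4
cycle 9: W2.I2
cycle 10: W1.I2
cycle 11: W2.I3
cycle 12: idle
cycle 13: idle
cycle 14: idle
cycle 15: idle
cycle 16: idle
cycle 17: W2.I4

Answer: 18 cycles, utilization 13/18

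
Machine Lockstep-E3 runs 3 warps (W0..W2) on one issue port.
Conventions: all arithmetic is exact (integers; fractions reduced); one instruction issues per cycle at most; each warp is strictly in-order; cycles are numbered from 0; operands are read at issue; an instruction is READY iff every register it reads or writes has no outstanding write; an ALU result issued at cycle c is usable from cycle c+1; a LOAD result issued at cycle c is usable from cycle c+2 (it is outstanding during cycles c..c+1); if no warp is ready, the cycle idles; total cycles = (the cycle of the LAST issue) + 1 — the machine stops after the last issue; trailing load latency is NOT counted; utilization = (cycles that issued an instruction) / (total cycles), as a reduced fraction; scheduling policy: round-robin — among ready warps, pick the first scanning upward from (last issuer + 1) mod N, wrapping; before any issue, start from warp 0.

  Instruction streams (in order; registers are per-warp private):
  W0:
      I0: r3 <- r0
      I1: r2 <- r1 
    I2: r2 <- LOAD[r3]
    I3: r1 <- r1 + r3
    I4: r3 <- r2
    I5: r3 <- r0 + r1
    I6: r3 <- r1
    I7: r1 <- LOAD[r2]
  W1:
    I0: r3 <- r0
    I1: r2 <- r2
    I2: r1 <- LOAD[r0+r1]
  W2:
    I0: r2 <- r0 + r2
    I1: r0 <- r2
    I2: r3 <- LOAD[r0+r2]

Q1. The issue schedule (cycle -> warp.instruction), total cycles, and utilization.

cycle 0: W0.I0
cycle 1: W1.I0
cycle 2: W2.I0
cycle 3: W0.I1
cycle 4: W1.I1
cycle 5: W2.I1
cycle 6: W0.I2
cycle 7: W1.I2
cycle 8: W2.I2
cycle 9: W0.I3
cycle 10: W0.I4
cycle 11: W0.I5
cycle 12: W0.I6
cycle 13: W0.I7

Answer: 14 cycles, utilization 1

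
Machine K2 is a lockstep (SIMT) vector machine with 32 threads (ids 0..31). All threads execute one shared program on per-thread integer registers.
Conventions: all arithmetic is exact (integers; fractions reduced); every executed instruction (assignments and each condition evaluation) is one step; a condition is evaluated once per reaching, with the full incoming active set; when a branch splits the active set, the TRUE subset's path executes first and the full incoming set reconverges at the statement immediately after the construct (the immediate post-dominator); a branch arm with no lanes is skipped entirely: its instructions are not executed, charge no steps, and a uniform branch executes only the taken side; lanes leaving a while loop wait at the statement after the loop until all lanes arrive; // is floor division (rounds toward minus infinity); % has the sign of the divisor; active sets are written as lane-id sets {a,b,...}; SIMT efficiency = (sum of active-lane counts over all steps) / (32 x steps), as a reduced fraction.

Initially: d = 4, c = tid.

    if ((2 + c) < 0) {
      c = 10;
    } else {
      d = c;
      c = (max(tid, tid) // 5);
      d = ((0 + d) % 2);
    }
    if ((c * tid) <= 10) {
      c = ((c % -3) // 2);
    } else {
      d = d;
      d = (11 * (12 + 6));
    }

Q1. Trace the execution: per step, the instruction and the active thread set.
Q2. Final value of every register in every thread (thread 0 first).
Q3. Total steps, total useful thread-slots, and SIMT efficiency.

step 0: eval ((2 + c) < 0)           {0,1,2,3,4,5,6,7,8,9,10,11,12,13,14,15,16,17,18,19,20,21,22,23,24,25,26,27,28,29,30,31}
step 1: d <- c                       {0,1,2,3,4,5,6,7,8,9,10,11,12,13,14,15,16,17,18,19,20,21,22,23,24,25,26,27,28,29,30,31}
step 2: c <- (max(tid, tid) // 5)    {0,1,2,3,4,5,6,7,8,9,10,11,12,13,14,15,16,17,18,19,20,21,22,23,24,25,26,27,28,29,30,31}
step 3: d <- ((0 + d) % 2)           {0,1,2,3,4,5,6,7,8,9,10,11,12,13,14,15,16,17,18,19,20,21,22,23,24,25,26,27,28,29,30,31}
step 4: eval ((c * tid) <= 10)       {0,1,2,3,4,5,6,7,8,9,10,11,12,13,14,15,16,17,18,19,20,21,22,23,24,25,26,27,28,29,30,31}
step 5: c <- ((c % -3) // 2)         {0,1,2,3,4,5,6,7,8,9}
step 6: d <- d                       {10,11,12,13,14,15,16,17,18,19,20,21,22,23,24,25,26,27,28,29,30,31}
step 7: d <- (11 * (12 + 6))         {10,11,12,13,14,15,16,17,18,19,20,21,22,23,24,25,26,27,28,29,30,31}

Answer: 8 steps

d: 0,1,0,1,0,1,0,1,0,1,198,198,198,198,198,198,198,198,198,198,198,198,198,198,198,198,198,198,198,198,198,198
c: 0,0,0,0,0,-1,-1,-1,-1,-1,2,2,2,2,2,3,3,3,3,3,4,4,4,4,4,5,5,5,5,5,6,6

steps = 8; useful = 214; efficiency = 214/256 = 107/128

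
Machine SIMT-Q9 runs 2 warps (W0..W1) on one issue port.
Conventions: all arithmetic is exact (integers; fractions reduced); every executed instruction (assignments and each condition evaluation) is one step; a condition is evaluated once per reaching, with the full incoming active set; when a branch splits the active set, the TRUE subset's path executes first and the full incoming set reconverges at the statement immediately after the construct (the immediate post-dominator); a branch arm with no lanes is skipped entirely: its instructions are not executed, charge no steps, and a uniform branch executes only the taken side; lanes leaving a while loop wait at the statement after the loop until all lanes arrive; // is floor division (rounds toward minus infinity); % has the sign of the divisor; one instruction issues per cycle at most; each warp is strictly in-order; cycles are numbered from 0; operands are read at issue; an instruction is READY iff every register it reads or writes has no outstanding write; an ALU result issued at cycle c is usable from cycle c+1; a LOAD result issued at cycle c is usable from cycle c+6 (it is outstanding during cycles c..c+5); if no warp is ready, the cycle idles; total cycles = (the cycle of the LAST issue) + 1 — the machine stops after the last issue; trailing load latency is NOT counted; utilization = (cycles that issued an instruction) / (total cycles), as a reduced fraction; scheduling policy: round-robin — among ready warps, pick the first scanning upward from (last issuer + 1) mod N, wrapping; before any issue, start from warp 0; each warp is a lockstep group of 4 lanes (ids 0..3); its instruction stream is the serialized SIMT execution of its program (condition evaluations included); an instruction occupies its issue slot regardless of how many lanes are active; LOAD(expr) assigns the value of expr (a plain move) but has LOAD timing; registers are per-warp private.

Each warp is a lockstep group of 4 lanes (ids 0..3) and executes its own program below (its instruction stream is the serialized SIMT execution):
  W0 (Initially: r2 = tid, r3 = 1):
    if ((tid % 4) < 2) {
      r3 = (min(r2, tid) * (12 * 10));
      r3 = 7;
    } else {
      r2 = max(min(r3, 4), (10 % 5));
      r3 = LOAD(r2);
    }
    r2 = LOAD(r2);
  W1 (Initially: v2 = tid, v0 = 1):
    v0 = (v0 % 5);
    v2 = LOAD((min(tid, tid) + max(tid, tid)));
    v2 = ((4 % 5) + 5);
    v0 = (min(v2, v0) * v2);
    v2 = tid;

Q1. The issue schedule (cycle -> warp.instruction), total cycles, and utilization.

cycle 0: W0.I0
cycle 1: W1.I0
cycle 2: W0.I1
cycle 3: W1.I1
cycle 4: W0.I2
cycle 5: W0.I3
cycle 6: W0.I4
cycle 7: W0.I5
cycle 8: idle
cycle 9: W1.I2
cycle 10: W1.I3
cycle 11: W1.I4

Answer: 12 cycles, utilization 11/12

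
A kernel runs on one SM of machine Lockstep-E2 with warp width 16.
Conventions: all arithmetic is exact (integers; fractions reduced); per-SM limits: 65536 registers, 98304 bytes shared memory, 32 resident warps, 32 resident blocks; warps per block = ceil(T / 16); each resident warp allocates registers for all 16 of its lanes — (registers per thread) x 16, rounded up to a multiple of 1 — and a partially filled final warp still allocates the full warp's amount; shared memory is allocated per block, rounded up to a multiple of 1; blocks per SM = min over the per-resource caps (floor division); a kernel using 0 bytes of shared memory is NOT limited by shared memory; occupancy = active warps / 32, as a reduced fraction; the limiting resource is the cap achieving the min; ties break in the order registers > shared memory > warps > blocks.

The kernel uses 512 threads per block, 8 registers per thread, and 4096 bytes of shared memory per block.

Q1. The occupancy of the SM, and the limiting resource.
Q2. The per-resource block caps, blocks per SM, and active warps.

Answer: occupancy 1, limited by warps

registers: 16 blocks
shared memory: 24 blocks
warps: 1 block
blocks: 32 blocks

Answer: 1 block, 32 active warps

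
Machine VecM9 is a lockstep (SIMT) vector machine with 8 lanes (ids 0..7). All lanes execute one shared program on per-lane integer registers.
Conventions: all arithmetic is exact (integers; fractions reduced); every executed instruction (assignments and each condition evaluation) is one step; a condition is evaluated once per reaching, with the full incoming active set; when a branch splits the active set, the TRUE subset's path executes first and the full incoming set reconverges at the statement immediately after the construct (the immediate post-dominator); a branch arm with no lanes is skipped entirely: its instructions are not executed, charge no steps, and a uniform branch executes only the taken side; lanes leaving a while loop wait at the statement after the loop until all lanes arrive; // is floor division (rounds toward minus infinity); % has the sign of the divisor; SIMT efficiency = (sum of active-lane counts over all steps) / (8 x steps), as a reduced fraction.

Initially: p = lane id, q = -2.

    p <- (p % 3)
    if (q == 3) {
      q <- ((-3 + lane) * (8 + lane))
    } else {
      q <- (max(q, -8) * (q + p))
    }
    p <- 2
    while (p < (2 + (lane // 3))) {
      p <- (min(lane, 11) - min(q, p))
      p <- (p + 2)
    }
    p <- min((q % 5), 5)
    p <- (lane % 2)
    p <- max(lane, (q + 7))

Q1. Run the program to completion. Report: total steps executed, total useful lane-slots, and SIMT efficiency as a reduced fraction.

Answer: 11 steps, 79 useful, 79/88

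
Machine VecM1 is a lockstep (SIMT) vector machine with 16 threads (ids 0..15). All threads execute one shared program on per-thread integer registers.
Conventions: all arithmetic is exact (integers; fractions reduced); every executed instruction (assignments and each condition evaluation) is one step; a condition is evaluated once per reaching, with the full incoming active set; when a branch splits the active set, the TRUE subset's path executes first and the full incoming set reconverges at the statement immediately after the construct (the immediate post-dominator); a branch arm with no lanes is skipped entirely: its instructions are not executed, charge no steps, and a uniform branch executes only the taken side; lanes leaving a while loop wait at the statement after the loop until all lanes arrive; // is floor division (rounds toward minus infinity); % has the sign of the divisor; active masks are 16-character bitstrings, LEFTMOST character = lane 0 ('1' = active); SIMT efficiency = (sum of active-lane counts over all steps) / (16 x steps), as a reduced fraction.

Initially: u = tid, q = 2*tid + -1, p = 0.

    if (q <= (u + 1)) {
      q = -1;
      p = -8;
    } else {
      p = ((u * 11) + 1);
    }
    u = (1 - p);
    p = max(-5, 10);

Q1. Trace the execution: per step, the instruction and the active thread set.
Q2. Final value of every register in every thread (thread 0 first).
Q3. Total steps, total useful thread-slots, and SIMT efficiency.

step 0: eval (q <= (u + 1))          1111111111111111
step 1: q <- -1                      1110000000000000
step 2: p <- -8                      1110000000000000
step 3: p <- ((u * 11) + 1)          0001111111111111
step 4: u <- (1 - p)                 1111111111111111
step 5: p <- max(-5, 10)             1111111111111111

Answer: 6 steps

u: 9,9,9,-33,-44,-55,-66,-77,-88,-99,-110,-121,-132,-143,-154,-165
q: -1,-1,-1,5,7,9,11,13,15,17,19,21,23,25,27,29
p: 10,10,10,10,10,10,10,10,10,10,10,10,10,10,10,10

steps = 6; useful = 67; efficiency = 67/96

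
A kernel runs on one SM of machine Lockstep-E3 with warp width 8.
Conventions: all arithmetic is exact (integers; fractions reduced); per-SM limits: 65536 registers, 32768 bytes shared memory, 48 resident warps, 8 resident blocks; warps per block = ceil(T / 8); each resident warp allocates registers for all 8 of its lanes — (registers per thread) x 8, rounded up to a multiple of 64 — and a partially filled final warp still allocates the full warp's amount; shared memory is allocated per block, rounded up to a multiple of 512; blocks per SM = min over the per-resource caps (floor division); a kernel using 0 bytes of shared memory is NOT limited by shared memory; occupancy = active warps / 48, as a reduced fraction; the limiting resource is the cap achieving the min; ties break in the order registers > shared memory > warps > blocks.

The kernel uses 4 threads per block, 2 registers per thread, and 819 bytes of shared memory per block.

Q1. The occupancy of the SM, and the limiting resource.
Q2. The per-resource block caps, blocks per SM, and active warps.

Answer: occupancy 1/6, limited by blocks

registers: 1024 blocks
shared memory: 32 blocks
warps: 48 blocks
blocks: 8 blocks

Answer: 8 blocks, 8 active warps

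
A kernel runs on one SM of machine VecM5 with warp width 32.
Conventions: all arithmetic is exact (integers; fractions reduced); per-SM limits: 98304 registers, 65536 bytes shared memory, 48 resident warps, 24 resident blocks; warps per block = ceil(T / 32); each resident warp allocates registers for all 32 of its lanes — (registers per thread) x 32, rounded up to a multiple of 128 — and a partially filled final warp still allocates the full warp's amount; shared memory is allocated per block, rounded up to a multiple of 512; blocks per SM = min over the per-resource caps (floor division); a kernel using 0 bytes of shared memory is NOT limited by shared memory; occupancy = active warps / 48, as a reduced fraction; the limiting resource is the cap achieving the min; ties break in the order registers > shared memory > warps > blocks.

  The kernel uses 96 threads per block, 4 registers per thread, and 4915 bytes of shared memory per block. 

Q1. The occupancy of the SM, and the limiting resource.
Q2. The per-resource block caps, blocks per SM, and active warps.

Answer: occupancy 3/4, limited by shared memory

registers: 256 blocks
shared memory: 12 blocks
warps: 16 blocks
blocks: 24 blocks

Answer: 12 blocks, 36 active warps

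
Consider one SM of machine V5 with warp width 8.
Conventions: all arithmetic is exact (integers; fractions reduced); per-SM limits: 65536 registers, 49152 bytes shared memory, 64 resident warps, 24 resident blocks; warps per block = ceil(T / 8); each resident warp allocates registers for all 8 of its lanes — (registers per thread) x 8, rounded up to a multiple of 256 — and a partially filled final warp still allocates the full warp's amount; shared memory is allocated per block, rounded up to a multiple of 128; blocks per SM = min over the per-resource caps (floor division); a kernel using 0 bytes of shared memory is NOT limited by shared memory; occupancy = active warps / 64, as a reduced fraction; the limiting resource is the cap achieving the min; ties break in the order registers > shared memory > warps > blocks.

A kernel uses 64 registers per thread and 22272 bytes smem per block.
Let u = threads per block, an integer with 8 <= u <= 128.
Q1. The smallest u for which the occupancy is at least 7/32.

Answer: u = 49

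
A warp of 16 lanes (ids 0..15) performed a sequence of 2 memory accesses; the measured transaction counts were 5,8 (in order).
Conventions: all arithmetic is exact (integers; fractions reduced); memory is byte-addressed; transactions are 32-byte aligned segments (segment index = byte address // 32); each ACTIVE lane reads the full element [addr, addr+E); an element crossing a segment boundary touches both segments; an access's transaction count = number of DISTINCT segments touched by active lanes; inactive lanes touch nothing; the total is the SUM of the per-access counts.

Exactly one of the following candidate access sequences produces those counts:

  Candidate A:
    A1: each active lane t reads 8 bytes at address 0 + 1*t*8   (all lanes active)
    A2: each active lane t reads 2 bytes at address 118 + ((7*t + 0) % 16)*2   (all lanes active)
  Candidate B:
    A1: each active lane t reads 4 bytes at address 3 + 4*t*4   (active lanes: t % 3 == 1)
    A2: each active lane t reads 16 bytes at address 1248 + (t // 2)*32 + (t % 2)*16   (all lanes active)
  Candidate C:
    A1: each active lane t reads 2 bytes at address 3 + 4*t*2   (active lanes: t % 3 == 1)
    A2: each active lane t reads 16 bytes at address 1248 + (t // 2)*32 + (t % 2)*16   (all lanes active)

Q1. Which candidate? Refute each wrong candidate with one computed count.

A: A1 gives 4 transactions, not 5
C: A1 gives 4 transactions, not 5
B: all counts match (5,8)

Answer: B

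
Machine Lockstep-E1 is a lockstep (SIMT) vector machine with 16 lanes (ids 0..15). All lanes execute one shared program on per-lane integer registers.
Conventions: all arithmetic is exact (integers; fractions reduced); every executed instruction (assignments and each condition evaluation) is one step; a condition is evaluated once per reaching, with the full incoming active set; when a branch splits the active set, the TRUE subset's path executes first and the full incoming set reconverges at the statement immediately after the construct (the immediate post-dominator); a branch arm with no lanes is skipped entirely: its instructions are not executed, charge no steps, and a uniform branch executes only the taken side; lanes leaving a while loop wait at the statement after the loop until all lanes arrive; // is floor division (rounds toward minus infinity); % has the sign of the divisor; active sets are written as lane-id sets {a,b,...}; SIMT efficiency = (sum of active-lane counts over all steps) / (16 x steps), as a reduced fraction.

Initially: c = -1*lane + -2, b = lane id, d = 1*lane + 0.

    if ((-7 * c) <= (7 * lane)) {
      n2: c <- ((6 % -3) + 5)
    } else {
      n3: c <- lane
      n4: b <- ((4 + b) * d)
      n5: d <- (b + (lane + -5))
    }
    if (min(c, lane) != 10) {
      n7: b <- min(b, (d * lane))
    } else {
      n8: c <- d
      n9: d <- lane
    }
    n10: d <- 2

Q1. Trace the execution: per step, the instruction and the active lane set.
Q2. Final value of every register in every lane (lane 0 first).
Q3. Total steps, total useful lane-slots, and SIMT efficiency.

step 0: eval ((-7 * c) <= (7 * lane)) {0,1,2,3,4,5,6,7,8,9,10,11,12,13,14,15}
step 1: c <- lane                    {0,1,2,3,4,5,6,7,8,9,10,11,12,13,14,15}
step 2: b <- ((4 + b) * d)           {0,1,2,3,4,5,6,7,8,9,10,11,12,13,14,15}
step 3: d <- (b + (lane + -5))       {0,1,2,3,4,5,6,7,8,9,10,11,12,13,14,15}
step 4: eval (min(c, lane) != 10)    {0,1,2,3,4,5,6,7,8,9,10,11,12,13,14,15}
step 5: b <- min(b, (d * lane))      {0,1,2,3,4,5,6,7,8,9,11,12,13,14,15}
step 6: c <- d                       {10}
step 7: d <- lane                    {10}
step 8: d <- 2                       {0,1,2,3,4,5,6,7,8,9,10,11,12,13,14,15}

Answer: 9 steps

c: 0,1,2,3,4,5,6,7,8,9,145,11,12,13,14,15
b: 0,1,12,21,32,45,60,77,96,117,140,165,192,221,252,285
d: 2,2,2,2,2,2,2,2,2,2,2,2,2,2,2,2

steps = 9; useful = 113; efficiency = 113/144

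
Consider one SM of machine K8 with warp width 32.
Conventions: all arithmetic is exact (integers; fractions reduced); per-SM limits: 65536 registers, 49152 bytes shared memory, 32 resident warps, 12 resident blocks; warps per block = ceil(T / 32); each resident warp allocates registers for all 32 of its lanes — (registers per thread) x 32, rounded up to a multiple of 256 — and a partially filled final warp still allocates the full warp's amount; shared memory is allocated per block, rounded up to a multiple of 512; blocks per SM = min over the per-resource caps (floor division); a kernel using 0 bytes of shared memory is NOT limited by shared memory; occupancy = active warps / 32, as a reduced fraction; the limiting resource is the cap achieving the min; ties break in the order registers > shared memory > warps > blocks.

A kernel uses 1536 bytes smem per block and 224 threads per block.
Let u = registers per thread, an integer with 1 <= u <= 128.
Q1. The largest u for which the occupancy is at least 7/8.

Answer: u = 72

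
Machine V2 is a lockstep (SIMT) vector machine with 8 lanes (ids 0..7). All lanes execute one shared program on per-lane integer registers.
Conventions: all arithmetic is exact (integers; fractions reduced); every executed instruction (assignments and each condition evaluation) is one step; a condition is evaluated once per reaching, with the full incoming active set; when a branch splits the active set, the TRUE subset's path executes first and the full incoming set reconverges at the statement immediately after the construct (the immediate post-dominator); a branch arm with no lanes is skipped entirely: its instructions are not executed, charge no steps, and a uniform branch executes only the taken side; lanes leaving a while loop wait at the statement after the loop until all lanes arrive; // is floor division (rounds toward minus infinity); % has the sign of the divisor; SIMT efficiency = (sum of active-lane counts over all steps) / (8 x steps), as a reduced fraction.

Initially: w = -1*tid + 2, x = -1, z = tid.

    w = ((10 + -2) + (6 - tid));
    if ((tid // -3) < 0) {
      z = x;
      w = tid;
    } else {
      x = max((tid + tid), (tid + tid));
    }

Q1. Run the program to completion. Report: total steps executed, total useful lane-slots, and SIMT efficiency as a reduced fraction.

Answer: 5 steps, 31 useful, 31/40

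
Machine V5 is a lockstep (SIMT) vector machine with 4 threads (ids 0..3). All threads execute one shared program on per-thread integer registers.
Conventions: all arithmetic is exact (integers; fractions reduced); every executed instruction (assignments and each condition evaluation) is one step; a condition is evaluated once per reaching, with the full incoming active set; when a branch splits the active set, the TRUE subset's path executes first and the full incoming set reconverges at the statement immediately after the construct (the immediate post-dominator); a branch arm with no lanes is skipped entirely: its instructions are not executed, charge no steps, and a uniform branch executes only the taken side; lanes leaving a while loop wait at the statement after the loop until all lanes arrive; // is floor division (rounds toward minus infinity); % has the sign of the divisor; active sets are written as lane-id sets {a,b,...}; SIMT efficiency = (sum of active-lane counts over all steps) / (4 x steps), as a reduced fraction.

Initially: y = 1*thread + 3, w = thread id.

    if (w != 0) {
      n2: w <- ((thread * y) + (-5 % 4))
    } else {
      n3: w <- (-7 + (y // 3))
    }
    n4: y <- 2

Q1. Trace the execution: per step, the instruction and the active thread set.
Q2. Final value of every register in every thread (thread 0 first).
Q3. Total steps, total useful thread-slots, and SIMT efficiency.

step 0: eval (w != 0)                {0,1,2,3}
step 1: w <- ((thread * y) + (-5 % 4)) {1,2,3}
step 2: w <- (-7 + (y // 3))         {0}
step 3: y <- 2                       {0,1,2,3}

Answer: 4 steps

y: 2,2,2,2
w: -6,7,13,21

steps = 4; useful = 12; efficiency = 12/16 = 3/4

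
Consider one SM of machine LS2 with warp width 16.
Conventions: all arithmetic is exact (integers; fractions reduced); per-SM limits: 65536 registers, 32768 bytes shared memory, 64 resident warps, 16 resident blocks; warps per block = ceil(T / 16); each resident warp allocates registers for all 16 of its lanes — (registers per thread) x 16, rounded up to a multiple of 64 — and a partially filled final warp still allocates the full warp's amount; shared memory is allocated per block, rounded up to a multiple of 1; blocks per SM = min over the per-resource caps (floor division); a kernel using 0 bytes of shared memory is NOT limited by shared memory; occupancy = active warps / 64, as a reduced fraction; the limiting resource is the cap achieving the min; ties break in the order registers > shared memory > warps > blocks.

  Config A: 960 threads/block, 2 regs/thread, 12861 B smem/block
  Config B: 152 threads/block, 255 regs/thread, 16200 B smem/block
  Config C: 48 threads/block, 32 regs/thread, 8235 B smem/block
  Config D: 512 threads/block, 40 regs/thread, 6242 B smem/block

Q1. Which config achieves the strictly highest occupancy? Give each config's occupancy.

occupancies: A 15/16, B 5/32, C 9/64, D 1

Answer: D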